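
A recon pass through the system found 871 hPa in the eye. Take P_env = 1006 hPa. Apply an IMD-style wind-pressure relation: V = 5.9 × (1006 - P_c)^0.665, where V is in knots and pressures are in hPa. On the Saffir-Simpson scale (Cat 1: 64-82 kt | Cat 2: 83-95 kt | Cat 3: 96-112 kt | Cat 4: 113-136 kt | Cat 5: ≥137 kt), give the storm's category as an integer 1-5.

5

ΔP = 1006 − 871 = 135 hPa.
V ≈ 5.9 × 135^0.665 = 5.9 × 26.10 ≈ 154 kt.
154 kt falls in the Category 5 band.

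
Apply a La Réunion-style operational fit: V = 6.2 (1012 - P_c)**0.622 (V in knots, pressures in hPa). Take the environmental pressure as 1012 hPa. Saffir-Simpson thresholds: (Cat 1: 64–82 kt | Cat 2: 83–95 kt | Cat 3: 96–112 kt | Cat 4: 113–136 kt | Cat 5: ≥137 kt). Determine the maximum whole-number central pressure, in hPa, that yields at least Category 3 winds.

Category 3 begins at V = 96 kt.
Required ΔP = (96/6.2)^(1/0.622) = 15.484^1.608 ≈ 81.84 hPa.
P_c ≤ 1012 − 81.84 = 930.16, so the highest integer P_c is 930 hPa.

930 hPa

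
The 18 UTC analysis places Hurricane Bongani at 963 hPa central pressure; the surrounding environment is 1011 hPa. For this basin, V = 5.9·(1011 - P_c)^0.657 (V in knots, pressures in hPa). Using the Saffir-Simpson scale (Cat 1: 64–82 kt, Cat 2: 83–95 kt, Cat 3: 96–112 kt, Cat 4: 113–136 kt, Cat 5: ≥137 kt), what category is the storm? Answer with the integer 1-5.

1

ΔP = 1011 − 963 = 48 hPa.
V ≈ 5.9 × 48^0.657 = 5.9 × 12.72 ≈ 75 kt.
75 kt falls in the Category 1 band.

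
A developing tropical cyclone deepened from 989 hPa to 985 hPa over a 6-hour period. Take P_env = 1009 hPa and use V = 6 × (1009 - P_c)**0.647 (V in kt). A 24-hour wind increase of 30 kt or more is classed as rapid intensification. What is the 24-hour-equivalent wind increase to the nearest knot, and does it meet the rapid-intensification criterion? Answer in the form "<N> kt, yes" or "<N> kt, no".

21 kt, no

V₁: ΔP = 20, V ≈ 6 × 20^0.647 ≈ 41.68 kt.
V₂: ΔP = 24, V ≈ 6 × 24^0.647 ≈ 46.90 kt.
ΔV over 6 h = 5.22 kt → 24 h equivalent = 5.22 × 24/6 ≈ 20.88 kt.
21 kt < 30 kt ⇒ not rapid intensification.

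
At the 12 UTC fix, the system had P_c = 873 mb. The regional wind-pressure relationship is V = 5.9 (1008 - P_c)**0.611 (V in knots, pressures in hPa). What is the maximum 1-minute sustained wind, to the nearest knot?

118 kt

ΔP = 1008 − 873 = 135 mb.
135^0.611 ≈ 20.028.
V ≈ 5.9 × 20.028 ≈ 118.2 kt.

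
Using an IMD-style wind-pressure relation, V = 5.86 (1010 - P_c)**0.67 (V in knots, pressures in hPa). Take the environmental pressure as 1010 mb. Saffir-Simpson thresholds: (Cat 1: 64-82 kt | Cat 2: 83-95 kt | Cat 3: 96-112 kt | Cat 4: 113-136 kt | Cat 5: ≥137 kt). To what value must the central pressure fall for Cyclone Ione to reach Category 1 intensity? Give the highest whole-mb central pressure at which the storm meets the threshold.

974 mb

Category 1 begins at V = 64 kt.
Required ΔP = (64/5.86)^(1/0.67) = 10.922^1.493 ≈ 35.45 mb.
P_c ≤ 1010 − 35.45 = 974.55, so the highest integer P_c is 974 mb.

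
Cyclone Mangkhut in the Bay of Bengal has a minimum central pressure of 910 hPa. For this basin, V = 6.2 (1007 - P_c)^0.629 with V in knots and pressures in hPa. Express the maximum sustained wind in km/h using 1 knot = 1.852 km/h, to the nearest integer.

204 km/h

ΔP = 1007 − 910 = 97 hPa.
V ≈ 6.2 × 97^0.629 = 6.2 × 17.770 ≈ 110.172 kt.
110.172 × 1.852 ≈ 204.04 km/h → 204 km/h.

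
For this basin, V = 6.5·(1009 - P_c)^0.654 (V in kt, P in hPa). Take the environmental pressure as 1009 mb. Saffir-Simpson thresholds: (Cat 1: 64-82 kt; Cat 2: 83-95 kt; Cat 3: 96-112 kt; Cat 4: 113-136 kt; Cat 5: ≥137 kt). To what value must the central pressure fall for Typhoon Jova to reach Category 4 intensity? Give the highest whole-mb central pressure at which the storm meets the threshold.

Category 4 begins at V = 113 kt.
Required ΔP = (113/6.5)^(1/0.654) = 17.385^1.529 ≈ 78.75 mb.
P_c ≤ 1009 − 78.75 = 930.25, so the highest integer P_c is 930 mb.

930 mb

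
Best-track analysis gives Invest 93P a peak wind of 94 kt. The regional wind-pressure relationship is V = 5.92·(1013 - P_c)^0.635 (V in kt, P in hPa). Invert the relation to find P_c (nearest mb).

935 mb

ΔP = (V / 5.92)^(1/0.635) = (94/5.92)^1.575.
94/5.92 = 15.878; 15.878^1.575 ≈ 77.81 mb.
P_c = 1013 − 77.81 = 935.19 ≈ 935 mb.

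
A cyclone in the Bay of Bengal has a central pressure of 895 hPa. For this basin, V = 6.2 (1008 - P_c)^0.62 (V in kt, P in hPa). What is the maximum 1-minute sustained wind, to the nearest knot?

ΔP = 1008 − 895 = 113 hPa.
113^0.62 ≈ 18.746.
V ≈ 6.2 × 18.746 ≈ 116.2 kt.

116 kt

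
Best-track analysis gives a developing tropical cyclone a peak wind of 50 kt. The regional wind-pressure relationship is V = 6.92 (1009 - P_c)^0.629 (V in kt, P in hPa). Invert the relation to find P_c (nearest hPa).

986 hPa

ΔP = (V / 6.92)^(1/0.629) = (50/6.92)^1.590.
50/6.92 = 7.225; 7.225^1.590 ≈ 23.20 hPa.
P_c = 1009 − 23.20 = 985.80 ≈ 986 hPa.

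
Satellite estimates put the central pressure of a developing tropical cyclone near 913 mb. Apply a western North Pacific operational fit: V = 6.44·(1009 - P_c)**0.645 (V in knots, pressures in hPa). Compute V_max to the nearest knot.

122 kt

ΔP = 1009 − 913 = 96 mb.
96^0.645 ≈ 18.992.
V ≈ 6.44 × 18.992 ≈ 122.3 kt.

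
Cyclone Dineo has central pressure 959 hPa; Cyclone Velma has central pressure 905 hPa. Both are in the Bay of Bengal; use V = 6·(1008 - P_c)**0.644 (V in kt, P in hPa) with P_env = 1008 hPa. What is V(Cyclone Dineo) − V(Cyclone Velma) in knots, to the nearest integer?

-45 kt

Cyclone Dineo: ΔP = 49; V ≈ 6 × 49^0.644 ≈ 73.56 kt.
Cyclone Velma: ΔP = 103; V ≈ 6 × 103^0.644 ≈ 118.69 kt.
Difference ≈ 73.56 − 118.69 = -45.13 → -45 kt.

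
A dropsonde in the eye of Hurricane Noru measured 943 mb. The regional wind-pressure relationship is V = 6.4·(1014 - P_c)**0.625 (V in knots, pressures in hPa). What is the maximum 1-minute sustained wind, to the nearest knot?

92 kt

ΔP = 1014 − 943 = 71 mb.
71^0.625 ≈ 14.356.
V ≈ 6.4 × 14.356 ≈ 91.9 kt.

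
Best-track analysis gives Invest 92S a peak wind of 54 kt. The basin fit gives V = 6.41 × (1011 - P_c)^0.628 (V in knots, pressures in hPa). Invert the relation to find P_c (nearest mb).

981 mb

ΔP = (V / 6.41)^(1/0.628) = (54/6.41)^1.592.
54/6.41 = 8.424; 8.424^1.592 ≈ 29.77 mb.
P_c = 1011 − 29.77 = 981.23 ≈ 981 mb.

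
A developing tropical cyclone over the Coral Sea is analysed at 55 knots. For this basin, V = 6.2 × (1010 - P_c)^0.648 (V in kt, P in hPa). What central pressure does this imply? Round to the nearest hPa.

ΔP = (V / 6.2)^(1/0.648) = (55/6.2)^1.543.
55/6.2 = 8.871; 8.871^1.543 ≈ 29.03 hPa.
P_c = 1010 − 29.03 = 980.97 ≈ 981 hPa.

981 hPa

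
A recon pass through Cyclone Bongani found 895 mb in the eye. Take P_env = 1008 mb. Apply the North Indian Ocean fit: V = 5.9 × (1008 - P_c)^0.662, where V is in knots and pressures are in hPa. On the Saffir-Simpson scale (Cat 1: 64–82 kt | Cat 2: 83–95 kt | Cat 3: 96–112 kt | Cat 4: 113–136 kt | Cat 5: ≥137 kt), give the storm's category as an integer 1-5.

ΔP = 1008 − 895 = 113 mb.
V ≈ 5.9 × 113^0.662 = 5.9 × 22.86 ≈ 135 kt.
135 kt falls in the Category 4 band.

4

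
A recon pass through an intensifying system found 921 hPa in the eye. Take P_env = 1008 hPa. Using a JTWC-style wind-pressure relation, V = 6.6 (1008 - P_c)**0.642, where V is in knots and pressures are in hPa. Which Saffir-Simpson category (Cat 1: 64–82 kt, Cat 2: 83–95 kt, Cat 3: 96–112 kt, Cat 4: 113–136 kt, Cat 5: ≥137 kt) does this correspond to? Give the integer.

ΔP = 1008 − 921 = 87 hPa.
V ≈ 6.6 × 87^0.642 = 6.6 × 17.59 ≈ 116 kt.
116 kt falls in the Category 4 band.

4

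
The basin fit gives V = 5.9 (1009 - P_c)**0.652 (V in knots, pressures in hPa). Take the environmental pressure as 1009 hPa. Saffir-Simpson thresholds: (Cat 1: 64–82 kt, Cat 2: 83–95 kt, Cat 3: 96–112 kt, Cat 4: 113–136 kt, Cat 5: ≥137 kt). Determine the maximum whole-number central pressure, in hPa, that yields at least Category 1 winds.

970 hPa

Category 1 begins at V = 64 kt.
Required ΔP = (64/5.9)^(1/0.652) = 10.847^1.534 ≈ 38.72 hPa.
P_c ≤ 1009 − 38.72 = 970.28, so the highest integer P_c is 970 hPa.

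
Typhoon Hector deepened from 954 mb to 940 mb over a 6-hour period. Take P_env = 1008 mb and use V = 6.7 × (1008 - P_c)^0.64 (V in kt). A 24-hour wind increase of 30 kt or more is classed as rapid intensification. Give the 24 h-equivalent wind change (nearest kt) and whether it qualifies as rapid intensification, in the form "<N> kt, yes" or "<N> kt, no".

55 kt, yes

V₁: ΔP = 54, V ≈ 6.7 × 54^0.64 ≈ 86.06 kt.
V₂: ΔP = 68, V ≈ 6.7 × 68^0.64 ≈ 99.74 kt.
ΔV over 6 h = 13.68 kt → 24 h equivalent = 13.68 × 24/6 ≈ 54.72 kt.
55 kt ≥ 30 kt ⇒ rapid intensification.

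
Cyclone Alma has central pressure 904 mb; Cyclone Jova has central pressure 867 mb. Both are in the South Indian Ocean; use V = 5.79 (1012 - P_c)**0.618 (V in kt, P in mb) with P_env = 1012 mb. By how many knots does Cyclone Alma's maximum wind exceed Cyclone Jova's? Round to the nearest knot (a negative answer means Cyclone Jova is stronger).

-21 kt

Cyclone Alma: ΔP = 108; V ≈ 5.79 × 108^0.618 ≈ 104.55 kt.
Cyclone Jova: ΔP = 145; V ≈ 5.79 × 145^0.618 ≈ 125.43 kt.
Difference ≈ 104.55 − 125.43 = -20.88 → -21 kt.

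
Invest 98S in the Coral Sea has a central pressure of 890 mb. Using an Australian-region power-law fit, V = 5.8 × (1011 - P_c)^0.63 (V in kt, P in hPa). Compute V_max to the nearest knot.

119 kt

ΔP = 1011 − 890 = 121 mb.
121^0.63 ≈ 20.519.
V ≈ 5.8 × 20.519 ≈ 119.0 kt.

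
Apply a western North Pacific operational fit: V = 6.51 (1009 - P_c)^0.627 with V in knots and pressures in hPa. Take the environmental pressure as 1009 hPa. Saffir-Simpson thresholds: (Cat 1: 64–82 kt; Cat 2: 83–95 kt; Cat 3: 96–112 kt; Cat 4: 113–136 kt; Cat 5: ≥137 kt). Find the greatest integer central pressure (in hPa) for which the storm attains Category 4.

914 hPa

Category 4 begins at V = 113 kt.
Required ΔP = (113/6.51)^(1/0.627) = 17.358^1.595 ≈ 94.81 hPa.
P_c ≤ 1009 − 94.81 = 914.19, so the highest integer P_c is 914 hPa.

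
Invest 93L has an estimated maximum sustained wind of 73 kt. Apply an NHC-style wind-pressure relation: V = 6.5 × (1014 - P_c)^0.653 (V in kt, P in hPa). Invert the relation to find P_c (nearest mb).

973 mb

ΔP = (V / 6.5)^(1/0.653) = (73/6.5)^1.531.
73/6.5 = 11.231; 11.231^1.531 ≈ 40.61 mb.
P_c = 1014 − 40.61 = 973.39 ≈ 973 mb.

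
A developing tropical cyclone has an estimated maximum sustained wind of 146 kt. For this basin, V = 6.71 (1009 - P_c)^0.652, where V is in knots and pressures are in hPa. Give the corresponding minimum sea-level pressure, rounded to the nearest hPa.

ΔP = (V / 6.71)^(1/0.652) = (146/6.71)^1.534.
146/6.71 = 21.759; 21.759^1.534 ≈ 112.61 hPa.
P_c = 1009 − 112.61 = 896.39 ≈ 896 hPa.

896 hPa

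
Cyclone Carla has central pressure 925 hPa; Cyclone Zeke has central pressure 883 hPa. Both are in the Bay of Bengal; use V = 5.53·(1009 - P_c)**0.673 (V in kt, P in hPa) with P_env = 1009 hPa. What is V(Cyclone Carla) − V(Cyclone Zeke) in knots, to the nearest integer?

-34 kt

Cyclone Carla: ΔP = 84; V ≈ 5.53 × 84^0.673 ≈ 109.09 kt.
Cyclone Zeke: ΔP = 126; V ≈ 5.53 × 126^0.673 ≈ 143.31 kt.
Difference ≈ 109.09 − 143.31 = -34.22 → -34 kt.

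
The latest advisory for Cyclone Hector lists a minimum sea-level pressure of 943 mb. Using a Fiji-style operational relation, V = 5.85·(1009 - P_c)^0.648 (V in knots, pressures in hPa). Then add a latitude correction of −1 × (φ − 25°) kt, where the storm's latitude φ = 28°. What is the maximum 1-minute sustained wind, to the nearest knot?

ΔP = 1009 − 943 = 66 mb.
66^0.648 ≈ 15.103.
V ≈ 5.85 × 15.103 ≈ 88.4 kt.
Latitude correction: −1 × (28 − 25) = -3 kt.
Corrected V ≈ 85.4 kt → 85 kt.

85 kt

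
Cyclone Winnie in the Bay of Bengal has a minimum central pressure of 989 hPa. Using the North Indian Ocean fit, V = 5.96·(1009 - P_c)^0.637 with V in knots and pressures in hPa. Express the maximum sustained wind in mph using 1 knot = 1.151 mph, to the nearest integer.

ΔP = 1009 − 989 = 20 hPa.
V ≈ 5.96 × 20^0.637 = 5.96 × 6.741 ≈ 40.179 kt.
40.179 × 1.151 ≈ 46.25 mph → 46 mph.

46 mph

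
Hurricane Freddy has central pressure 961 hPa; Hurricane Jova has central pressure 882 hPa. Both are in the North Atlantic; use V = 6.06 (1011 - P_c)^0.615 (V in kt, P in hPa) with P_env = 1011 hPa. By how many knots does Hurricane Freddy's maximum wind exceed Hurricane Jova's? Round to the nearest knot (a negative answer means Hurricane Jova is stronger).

Hurricane Freddy: ΔP = 50; V ≈ 6.06 × 50^0.615 ≈ 67.20 kt.
Hurricane Jova: ΔP = 129; V ≈ 6.06 × 129^0.615 ≈ 120.36 kt.
Difference ≈ 67.20 − 120.36 = -53.16 → -53 kt.

-53 kt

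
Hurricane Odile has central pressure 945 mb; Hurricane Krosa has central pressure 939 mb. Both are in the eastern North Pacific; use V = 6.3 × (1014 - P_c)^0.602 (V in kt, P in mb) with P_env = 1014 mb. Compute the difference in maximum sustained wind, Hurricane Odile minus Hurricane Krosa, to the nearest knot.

-4 kt

Hurricane Odile: ΔP = 69; V ≈ 6.3 × 69^0.602 ≈ 80.60 kt.
Hurricane Krosa: ΔP = 75; V ≈ 6.3 × 75^0.602 ≈ 84.75 kt.
Difference ≈ 80.60 − 84.75 = -4.15 → -4 kt.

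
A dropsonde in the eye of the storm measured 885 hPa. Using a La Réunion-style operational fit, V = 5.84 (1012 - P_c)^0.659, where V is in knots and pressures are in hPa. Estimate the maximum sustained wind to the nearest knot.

142 kt

ΔP = 1012 − 885 = 127 hPa.
127^0.659 ≈ 24.345.
V ≈ 5.84 × 24.345 ≈ 142.2 kt.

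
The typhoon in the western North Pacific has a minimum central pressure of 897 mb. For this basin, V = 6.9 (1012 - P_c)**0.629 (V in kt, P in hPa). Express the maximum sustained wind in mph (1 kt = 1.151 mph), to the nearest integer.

157 mph

ΔP = 1012 − 897 = 115 mb.
V ≈ 6.9 × 115^0.629 = 6.9 × 19.778 ≈ 136.467 kt.
136.467 × 1.151 ≈ 157.07 mph → 157 mph.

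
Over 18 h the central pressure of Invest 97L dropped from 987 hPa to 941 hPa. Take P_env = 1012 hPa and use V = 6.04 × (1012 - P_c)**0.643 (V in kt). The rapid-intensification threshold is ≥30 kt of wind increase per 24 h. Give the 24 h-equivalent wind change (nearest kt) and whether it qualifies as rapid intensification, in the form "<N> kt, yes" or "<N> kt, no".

V₁: ΔP = 25, V ≈ 6.04 × 25^0.643 ≈ 47.85 kt.
V₂: ΔP = 71, V ≈ 6.04 × 71^0.643 ≈ 93.63 kt.
ΔV over 18 h = 45.78 kt → 24 h equivalent = 45.78 × 24/18 ≈ 61.04 kt.
61 kt ≥ 30 kt ⇒ rapid intensification.

61 kt, yes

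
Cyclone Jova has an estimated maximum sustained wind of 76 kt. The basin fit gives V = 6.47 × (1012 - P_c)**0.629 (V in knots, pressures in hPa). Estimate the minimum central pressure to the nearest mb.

962 mb

ΔP = (V / 6.47)^(1/0.629) = (76/6.47)^1.590.
76/6.47 = 11.747; 11.747^1.590 ≈ 50.23 mb.
P_c = 1012 − 50.23 = 961.77 ≈ 962 mb.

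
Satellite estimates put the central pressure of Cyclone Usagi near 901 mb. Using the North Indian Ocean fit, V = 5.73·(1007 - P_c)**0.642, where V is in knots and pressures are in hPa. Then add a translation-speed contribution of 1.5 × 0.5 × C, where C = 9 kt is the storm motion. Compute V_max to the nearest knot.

ΔP = 1007 − 901 = 106 mb.
106^0.642 ≈ 19.964.
V ≈ 5.73 × 19.964 ≈ 114.4 kt.
Translation term: 1.5 × 0.5 × 9 = 6.75 kt.
Corrected V ≈ 121.15 kt → 121 kt.

121 kt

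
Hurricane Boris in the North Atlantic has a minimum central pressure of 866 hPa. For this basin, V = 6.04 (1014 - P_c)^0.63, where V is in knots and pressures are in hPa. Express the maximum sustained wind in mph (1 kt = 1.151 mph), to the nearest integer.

ΔP = 1014 − 866 = 148 hPa.
V ≈ 6.04 × 148^0.63 = 6.04 × 23.295 ≈ 140.703 kt.
140.703 × 1.151 ≈ 161.95 mph → 162 mph.

162 mph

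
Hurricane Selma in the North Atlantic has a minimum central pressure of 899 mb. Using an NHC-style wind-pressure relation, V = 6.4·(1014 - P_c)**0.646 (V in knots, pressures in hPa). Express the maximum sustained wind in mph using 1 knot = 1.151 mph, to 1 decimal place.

ΔP = 1014 − 899 = 115 mb.
V ≈ 6.4 × 115^0.646 = 6.4 × 21.439 ≈ 137.212 kt.
137.212 × 1.151 ≈ 157.93 mph → 157.9 mph.

157.9 mph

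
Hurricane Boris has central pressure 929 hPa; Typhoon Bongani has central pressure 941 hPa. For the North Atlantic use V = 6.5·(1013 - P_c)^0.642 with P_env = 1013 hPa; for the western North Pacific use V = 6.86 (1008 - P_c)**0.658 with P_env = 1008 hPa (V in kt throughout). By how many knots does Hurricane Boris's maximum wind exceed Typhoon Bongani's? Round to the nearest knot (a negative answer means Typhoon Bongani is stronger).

Hurricane Boris: ΔP = 84; V ≈ 6.5 × 84^0.642 ≈ 111.76 kt.
Typhoon Bongani: ΔP = 67; V ≈ 6.86 × 67^0.658 ≈ 109.11 kt.
Difference ≈ 111.76 − 109.11 = 2.65 → 3 kt.

3 kt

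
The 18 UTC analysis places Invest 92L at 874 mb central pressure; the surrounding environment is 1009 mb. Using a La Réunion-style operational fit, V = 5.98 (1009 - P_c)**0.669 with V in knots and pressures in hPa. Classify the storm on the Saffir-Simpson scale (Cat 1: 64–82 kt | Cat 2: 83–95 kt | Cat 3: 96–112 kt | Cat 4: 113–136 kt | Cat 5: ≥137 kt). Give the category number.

ΔP = 1009 − 874 = 135 mb.
V ≈ 5.98 × 135^0.669 = 5.98 × 26.62 ≈ 159 kt.
159 kt falls in the Category 5 band.

5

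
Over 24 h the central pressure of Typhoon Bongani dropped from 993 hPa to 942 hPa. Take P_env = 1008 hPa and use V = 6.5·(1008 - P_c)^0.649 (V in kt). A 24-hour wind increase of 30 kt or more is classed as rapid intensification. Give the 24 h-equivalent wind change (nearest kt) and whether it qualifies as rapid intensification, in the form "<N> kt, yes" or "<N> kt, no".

V₁: ΔP = 15, V ≈ 6.5 × 15^0.649 ≈ 37.69 kt.
V₂: ΔP = 66, V ≈ 6.5 × 66^0.649 ≈ 98.58 kt.
ΔV over 24 h = 60.89 kt → 24 h equivalent = 60.89 × 24/24 ≈ 60.89 kt.
61 kt ≥ 30 kt ⇒ rapid intensification.

61 kt, yes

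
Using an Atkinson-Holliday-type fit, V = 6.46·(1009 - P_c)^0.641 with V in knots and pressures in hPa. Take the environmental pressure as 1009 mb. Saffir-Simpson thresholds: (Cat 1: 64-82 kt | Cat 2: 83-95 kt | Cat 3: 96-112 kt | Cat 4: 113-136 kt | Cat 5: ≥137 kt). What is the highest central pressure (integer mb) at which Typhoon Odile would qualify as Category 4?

Category 4 begins at V = 113 kt.
Required ΔP = (113/6.46)^(1/0.641) = 17.492^1.560 ≈ 86.88 mb.
P_c ≤ 1009 − 86.88 = 922.12, so the highest integer P_c is 922 mb.

922 mb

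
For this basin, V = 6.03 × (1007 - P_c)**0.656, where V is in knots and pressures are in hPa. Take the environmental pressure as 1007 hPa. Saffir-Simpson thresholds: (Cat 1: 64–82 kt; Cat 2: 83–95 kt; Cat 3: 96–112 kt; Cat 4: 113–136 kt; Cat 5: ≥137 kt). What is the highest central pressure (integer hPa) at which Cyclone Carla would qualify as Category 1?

970 hPa

Category 1 begins at V = 64 kt.
Required ΔP = (64/6.03)^(1/0.656) = 10.614^1.524 ≈ 36.63 hPa.
P_c ≤ 1007 − 36.63 = 970.37, so the highest integer P_c is 970 hPa.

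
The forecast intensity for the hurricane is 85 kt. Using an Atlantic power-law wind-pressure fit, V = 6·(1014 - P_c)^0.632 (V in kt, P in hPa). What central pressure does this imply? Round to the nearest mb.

ΔP = (V / 6)^(1/0.632) = (85/6)^1.582.
85/6 = 14.167; 14.167^1.582 ≈ 66.32 mb.
P_c = 1014 − 66.32 = 947.68 ≈ 948 mb.

948 mb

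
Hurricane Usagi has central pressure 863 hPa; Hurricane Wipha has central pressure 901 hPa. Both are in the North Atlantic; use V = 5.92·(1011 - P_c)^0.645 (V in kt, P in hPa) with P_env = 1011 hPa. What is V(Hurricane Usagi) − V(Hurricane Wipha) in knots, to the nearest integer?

Hurricane Usagi: ΔP = 148; V ≈ 5.92 × 148^0.645 ≈ 148.64 kt.
Hurricane Wipha: ΔP = 110; V ≈ 5.92 × 110^0.645 ≈ 122.75 kt.
Difference ≈ 148.64 − 122.75 = 25.89 → 26 kt.

26 kt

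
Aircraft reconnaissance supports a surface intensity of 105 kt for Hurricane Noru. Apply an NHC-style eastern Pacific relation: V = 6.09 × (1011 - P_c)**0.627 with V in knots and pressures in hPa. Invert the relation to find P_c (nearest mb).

917 mb

ΔP = (V / 6.09)^(1/0.627) = (105/6.09)^1.595.
105/6.09 = 17.241; 17.241^1.595 ≈ 93.80 mb.
P_c = 1011 − 93.80 = 917.20 ≈ 917 mb.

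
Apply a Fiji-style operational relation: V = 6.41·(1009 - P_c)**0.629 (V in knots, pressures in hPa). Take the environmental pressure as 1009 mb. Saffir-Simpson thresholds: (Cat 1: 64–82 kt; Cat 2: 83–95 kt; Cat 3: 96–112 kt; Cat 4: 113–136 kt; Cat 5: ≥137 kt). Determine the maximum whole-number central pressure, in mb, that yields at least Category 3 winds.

Category 3 begins at V = 96 kt.
Required ΔP = (96/6.41)^(1/0.629) = 14.977^1.590 ≈ 73.91 mb.
P_c ≤ 1009 − 73.91 = 935.09, so the highest integer P_c is 935 mb.

935 mb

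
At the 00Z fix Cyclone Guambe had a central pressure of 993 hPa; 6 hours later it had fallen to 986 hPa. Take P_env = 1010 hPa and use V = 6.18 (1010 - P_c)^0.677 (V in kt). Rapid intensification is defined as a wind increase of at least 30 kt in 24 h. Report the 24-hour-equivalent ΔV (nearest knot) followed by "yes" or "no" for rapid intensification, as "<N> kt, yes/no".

44 kt, yes

V₁: ΔP = 17, V ≈ 6.18 × 17^0.677 ≈ 42.07 kt.
V₂: ΔP = 24, V ≈ 6.18 × 24^0.677 ≈ 53.14 kt.
ΔV over 6 h = 11.07 kt → 24 h equivalent = 11.07 × 24/6 ≈ 44.28 kt.
44 kt ≥ 30 kt ⇒ rapid intensification.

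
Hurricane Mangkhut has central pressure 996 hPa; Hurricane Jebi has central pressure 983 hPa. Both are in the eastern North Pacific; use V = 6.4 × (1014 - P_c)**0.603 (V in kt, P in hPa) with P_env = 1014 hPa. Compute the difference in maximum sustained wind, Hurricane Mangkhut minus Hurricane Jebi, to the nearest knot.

Hurricane Mangkhut: ΔP = 18; V ≈ 6.4 × 18^0.603 ≈ 36.57 kt.
Hurricane Jebi: ΔP = 31; V ≈ 6.4 × 31^0.603 ≈ 50.75 kt.
Difference ≈ 36.57 − 50.75 = -14.18 → -14 kt.

-14 kt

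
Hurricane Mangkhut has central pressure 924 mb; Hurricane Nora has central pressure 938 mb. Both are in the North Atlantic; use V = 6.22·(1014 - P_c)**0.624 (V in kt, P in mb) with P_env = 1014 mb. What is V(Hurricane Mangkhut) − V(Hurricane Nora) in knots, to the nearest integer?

Hurricane Mangkhut: ΔP = 90; V ≈ 6.22 × 90^0.624 ≈ 103.10 kt.
Hurricane Nora: ΔP = 76; V ≈ 6.22 × 76^0.624 ≈ 92.77 kt.
Difference ≈ 103.10 − 92.77 = 10.33 → 10 kt.

10 kt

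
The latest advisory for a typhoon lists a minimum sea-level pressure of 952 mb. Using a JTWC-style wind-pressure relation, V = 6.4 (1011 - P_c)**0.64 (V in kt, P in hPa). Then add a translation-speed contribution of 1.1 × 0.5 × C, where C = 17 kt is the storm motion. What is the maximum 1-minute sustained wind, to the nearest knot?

96 kt

ΔP = 1011 − 952 = 59 mb.
59^0.64 ≈ 13.594.
V ≈ 6.4 × 13.594 ≈ 87.0 kt.
Translation term: 1.1 × 0.5 × 17 = 9.35 kt.
Corrected V ≈ 96.35 kt → 96 kt.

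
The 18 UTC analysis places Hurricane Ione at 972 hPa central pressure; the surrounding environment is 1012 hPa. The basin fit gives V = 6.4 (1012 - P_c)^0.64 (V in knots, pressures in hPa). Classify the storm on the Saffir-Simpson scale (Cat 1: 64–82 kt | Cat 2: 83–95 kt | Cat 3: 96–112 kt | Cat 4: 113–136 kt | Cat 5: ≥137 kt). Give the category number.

1

ΔP = 1012 − 972 = 40 hPa.
V ≈ 6.4 × 40^0.64 = 6.4 × 10.60 ≈ 68 kt.
68 kt falls in the Category 1 band.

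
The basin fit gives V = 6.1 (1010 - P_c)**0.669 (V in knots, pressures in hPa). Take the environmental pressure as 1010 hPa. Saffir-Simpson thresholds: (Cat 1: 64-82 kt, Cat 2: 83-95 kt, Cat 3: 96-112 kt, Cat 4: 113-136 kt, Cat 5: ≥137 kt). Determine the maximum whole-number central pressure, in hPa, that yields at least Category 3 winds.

Category 3 begins at V = 96 kt.
Required ΔP = (96/6.1)^(1/0.669) = 15.738^1.495 ≈ 61.54 hPa.
P_c ≤ 1010 − 61.54 = 948.46, so the highest integer P_c is 948 hPa.

948 hPa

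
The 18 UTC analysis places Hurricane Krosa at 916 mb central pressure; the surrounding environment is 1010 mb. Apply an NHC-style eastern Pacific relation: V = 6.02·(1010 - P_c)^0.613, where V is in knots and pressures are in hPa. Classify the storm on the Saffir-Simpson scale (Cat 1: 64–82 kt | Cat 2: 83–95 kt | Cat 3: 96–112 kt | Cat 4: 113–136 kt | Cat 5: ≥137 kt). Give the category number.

3

ΔP = 1010 − 916 = 94 mb.
V ≈ 6.02 × 94^0.613 = 6.02 × 16.20 ≈ 98 kt.
98 kt falls in the Category 3 band.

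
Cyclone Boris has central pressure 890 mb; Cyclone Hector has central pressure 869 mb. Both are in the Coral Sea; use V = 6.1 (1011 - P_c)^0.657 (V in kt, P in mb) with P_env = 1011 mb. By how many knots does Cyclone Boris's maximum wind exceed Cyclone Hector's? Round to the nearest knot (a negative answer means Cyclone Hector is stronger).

Cyclone Boris: ΔP = 121; V ≈ 6.1 × 121^0.657 ≈ 142.47 kt.
Cyclone Hector: ΔP = 142; V ≈ 6.1 × 142^0.657 ≈ 158.26 kt.
Difference ≈ 142.47 − 158.26 = -15.79 → -16 kt.

-16 kt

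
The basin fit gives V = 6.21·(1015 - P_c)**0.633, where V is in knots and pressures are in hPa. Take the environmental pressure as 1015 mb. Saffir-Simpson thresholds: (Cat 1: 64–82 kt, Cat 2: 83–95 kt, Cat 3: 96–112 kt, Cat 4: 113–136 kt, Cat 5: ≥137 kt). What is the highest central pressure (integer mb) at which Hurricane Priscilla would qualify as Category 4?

917 mb

Category 4 begins at V = 113 kt.
Required ΔP = (113/6.21)^(1/0.633) = 18.196^1.580 ≈ 97.84 mb.
P_c ≤ 1015 − 97.84 = 917.16, so the highest integer P_c is 917 mb.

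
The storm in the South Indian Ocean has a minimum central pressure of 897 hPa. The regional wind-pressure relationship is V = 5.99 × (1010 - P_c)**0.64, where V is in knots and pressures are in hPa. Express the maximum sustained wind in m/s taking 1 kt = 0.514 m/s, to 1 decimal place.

ΔP = 1010 − 897 = 113 hPa.
V ≈ 5.99 × 113^0.64 = 5.99 × 20.605 ≈ 123.423 kt.
123.423 × 0.514 ≈ 63.44 m/s → 63.4 m/s.

63.4 m/s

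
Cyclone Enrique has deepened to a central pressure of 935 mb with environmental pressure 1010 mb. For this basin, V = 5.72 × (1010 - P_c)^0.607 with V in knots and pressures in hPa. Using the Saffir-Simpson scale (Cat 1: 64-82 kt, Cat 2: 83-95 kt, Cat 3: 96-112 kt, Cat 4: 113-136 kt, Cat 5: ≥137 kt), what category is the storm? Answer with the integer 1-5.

1

ΔP = 1010 − 935 = 75 mb.
V ≈ 5.72 × 75^0.607 = 5.72 × 13.75 ≈ 79 kt.
79 kt falls in the Category 1 band.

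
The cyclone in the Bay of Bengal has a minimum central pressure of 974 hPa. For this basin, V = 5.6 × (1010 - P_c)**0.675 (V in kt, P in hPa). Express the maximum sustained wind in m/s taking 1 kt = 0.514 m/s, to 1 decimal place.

ΔP = 1010 − 974 = 36 hPa.
V ≈ 5.6 × 36^0.675 = 5.6 × 11.233 ≈ 62.906 kt.
62.906 × 0.514 ≈ 32.33 m/s → 32.3 m/s.

32.3 m/s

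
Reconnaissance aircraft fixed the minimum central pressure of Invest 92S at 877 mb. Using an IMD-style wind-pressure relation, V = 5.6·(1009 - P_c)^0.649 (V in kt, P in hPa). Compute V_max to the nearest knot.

ΔP = 1009 − 877 = 132 mb.
132^0.649 ≈ 23.782.
V ≈ 5.6 × 23.782 ≈ 133.2 kt.

133 kt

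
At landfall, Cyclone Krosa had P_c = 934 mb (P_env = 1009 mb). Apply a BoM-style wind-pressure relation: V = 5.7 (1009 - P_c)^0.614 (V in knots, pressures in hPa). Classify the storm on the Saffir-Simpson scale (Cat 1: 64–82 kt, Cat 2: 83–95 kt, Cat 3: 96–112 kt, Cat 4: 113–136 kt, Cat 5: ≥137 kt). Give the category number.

ΔP = 1009 − 934 = 75 mb.
V ≈ 5.7 × 75^0.614 = 5.7 × 14.17 ≈ 81 kt.
81 kt falls in the Category 1 band.

1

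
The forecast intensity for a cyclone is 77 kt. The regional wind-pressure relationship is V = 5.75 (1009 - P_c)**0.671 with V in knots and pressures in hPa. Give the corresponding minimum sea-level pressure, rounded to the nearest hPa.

ΔP = (V / 5.75)^(1/0.671) = (77/5.75)^1.490.
77/5.75 = 13.391; 13.391^1.490 ≈ 47.79 hPa.
P_c = 1009 − 47.79 = 961.21 ≈ 961 hPa.

961 hPa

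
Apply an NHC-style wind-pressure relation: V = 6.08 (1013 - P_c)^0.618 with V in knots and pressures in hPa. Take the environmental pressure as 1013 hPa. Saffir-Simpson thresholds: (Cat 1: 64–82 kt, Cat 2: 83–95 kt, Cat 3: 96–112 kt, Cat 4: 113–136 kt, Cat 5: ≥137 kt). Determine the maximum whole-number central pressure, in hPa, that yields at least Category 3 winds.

926 hPa

Category 3 begins at V = 96 kt.
Required ΔP = (96/6.08)^(1/0.618) = 15.789^1.618 ≈ 86.92 hPa.
P_c ≤ 1013 − 86.92 = 926.08, so the highest integer P_c is 926 hPa.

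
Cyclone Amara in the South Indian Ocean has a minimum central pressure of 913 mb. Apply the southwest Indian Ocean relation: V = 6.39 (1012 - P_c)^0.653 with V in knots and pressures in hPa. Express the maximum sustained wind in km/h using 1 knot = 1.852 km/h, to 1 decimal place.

237.8 km/h

ΔP = 1012 − 913 = 99 mb.
V ≈ 6.39 × 99^0.653 = 6.39 × 20.098 ≈ 128.425 kt.
128.425 × 1.852 ≈ 237.84 km/h → 237.8 km/h.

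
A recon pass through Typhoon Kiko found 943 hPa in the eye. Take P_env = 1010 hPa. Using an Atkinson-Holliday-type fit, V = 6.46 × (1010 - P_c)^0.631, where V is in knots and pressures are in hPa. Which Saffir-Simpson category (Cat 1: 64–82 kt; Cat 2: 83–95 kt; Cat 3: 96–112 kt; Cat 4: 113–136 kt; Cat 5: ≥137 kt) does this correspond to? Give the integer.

ΔP = 1010 − 943 = 67 hPa.
V ≈ 6.46 × 67^0.631 = 6.46 × 14.20 ≈ 92 kt.
92 kt falls in the Category 2 band.

2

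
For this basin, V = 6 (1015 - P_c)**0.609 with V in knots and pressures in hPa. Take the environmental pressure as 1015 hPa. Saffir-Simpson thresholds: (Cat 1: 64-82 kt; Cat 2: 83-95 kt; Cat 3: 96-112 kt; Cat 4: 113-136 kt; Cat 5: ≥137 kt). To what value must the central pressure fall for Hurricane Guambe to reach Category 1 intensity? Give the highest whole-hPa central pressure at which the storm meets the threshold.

Category 1 begins at V = 64 kt.
Required ΔP = (64/6)^(1/0.609) = 10.667^1.642 ≈ 48.76 hPa.
P_c ≤ 1015 − 48.76 = 966.24, so the highest integer P_c is 966 hPa.

966 hPa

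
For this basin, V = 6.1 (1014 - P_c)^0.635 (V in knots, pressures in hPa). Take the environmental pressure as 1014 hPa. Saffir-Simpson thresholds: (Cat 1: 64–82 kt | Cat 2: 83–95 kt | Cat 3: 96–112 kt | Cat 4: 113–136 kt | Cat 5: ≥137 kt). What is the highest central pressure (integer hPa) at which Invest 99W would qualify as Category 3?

Category 3 begins at V = 96 kt.
Required ΔP = (96/6.1)^(1/0.635) = 15.738^1.575 ≈ 76.73 hPa.
P_c ≤ 1014 − 76.73 = 937.27, so the highest integer P_c is 937 hPa.

937 hPa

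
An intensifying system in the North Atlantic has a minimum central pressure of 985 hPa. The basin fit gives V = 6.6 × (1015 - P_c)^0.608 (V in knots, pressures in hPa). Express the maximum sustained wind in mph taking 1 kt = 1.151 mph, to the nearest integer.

ΔP = 1015 − 985 = 30 hPa.
V ≈ 6.6 × 30^0.608 = 6.6 × 7.908 ≈ 52.196 kt.
52.196 × 1.151 ≈ 60.08 mph → 60 mph.

60 mph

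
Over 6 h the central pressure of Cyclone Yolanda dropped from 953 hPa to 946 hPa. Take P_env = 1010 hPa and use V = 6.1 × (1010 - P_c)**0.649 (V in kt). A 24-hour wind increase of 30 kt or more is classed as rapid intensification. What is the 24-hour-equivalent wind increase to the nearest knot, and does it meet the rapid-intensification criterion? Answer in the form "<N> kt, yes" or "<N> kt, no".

26 kt, no

V₁: ΔP = 57, V ≈ 6.1 × 57^0.649 ≈ 84.12 kt.
V₂: ΔP = 64, V ≈ 6.1 × 64^0.649 ≈ 90.69 kt.
ΔV over 6 h = 6.57 kt → 24 h equivalent = 6.57 × 24/6 ≈ 26.28 kt.
26 kt < 30 kt ⇒ not rapid intensification.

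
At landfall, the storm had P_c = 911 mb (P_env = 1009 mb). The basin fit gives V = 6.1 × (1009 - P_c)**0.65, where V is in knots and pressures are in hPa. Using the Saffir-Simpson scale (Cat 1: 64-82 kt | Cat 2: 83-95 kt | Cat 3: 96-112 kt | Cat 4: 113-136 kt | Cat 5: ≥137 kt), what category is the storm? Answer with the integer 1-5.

4

ΔP = 1009 − 911 = 98 mb.
V ≈ 6.1 × 98^0.65 = 6.1 × 19.69 ≈ 120 kt.
120 kt falls in the Category 4 band.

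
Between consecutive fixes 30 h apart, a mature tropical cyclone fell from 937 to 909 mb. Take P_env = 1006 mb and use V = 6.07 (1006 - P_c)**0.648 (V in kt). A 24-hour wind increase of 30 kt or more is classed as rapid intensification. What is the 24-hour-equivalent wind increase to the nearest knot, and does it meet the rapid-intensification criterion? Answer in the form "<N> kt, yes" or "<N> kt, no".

V₁: ΔP = 69, V ≈ 6.07 × 69^0.648 ≈ 94.35 kt.
V₂: ΔP = 97, V ≈ 6.07 × 97^0.648 ≈ 117.66 kt.
ΔV over 30 h = 23.31 kt → 24 h equivalent = 23.31 × 24/30 ≈ 18.65 kt.
19 kt < 30 kt ⇒ not rapid intensification.

19 kt, no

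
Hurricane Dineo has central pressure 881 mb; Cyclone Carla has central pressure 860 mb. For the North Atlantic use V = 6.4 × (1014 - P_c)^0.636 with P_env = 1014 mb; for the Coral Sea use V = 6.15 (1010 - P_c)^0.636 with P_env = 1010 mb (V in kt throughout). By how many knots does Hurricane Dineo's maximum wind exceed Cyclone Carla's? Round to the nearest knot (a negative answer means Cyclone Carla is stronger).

-5 kt

Hurricane Dineo: ΔP = 133; V ≈ 6.4 × 133^0.636 ≈ 143.53 kt.
Cyclone Carla: ΔP = 150; V ≈ 6.15 × 150^0.636 ≈ 148.89 kt.
Difference ≈ 143.53 − 148.89 = -5.36 → -5 kt.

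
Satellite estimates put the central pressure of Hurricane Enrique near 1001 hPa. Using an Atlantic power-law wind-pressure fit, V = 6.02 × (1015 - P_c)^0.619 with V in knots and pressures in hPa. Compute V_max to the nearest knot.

ΔP = 1015 − 1001 = 14 hPa.
14^0.619 ≈ 5.122.
V ≈ 6.02 × 5.122 ≈ 30.8 kt.

31 kt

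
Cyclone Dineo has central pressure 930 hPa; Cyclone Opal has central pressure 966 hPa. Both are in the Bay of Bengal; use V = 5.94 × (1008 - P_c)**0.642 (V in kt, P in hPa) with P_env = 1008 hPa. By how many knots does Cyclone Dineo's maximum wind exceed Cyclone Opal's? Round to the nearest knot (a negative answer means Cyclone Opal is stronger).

Cyclone Dineo: ΔP = 78; V ≈ 5.94 × 78^0.642 ≈ 97.39 kt.
Cyclone Opal: ΔP = 42; V ≈ 5.94 × 42^0.642 ≈ 65.45 kt.
Difference ≈ 97.39 − 65.45 = 31.94 → 32 kt.

32 kt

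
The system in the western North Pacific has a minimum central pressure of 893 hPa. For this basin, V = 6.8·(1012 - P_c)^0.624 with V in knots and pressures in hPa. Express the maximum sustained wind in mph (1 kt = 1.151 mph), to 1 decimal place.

154.4 mph

ΔP = 1012 − 893 = 119 hPa.
V ≈ 6.8 × 119^0.624 = 6.8 × 19.731 ≈ 134.168 kt.
134.168 × 1.151 ≈ 154.43 mph → 154.4 mph.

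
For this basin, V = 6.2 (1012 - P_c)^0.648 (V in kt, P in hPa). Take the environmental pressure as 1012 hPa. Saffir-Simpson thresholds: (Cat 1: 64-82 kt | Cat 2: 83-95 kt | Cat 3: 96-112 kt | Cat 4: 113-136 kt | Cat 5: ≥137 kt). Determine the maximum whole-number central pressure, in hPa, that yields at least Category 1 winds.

Category 1 begins at V = 64 kt.
Required ΔP = (64/6.2)^(1/0.648) = 10.323^1.543 ≈ 36.68 hPa.
P_c ≤ 1012 − 36.68 = 975.32, so the highest integer P_c is 975 hPa.

975 hPa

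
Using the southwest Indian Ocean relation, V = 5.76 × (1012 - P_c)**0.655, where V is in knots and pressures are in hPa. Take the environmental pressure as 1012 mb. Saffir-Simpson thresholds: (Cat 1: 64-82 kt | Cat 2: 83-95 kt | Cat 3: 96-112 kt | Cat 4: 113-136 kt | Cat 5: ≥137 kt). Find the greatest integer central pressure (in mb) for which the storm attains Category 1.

Category 1 begins at V = 64 kt.
Required ΔP = (64/5.76)^(1/0.655) = 11.111^1.527 ≈ 39.50 mb.
P_c ≤ 1012 − 39.50 = 972.50, so the highest integer P_c is 972 mb.

972 mb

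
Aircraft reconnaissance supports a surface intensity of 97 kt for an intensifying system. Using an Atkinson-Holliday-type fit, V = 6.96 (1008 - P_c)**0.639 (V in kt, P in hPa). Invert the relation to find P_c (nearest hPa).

ΔP = (V / 6.96)^(1/0.639) = (97/6.96)^1.565.
97/6.96 = 13.937; 13.937^1.565 ≈ 61.74 hPa.
P_c = 1008 − 61.74 = 946.26 ≈ 946 hPa.

946 hPa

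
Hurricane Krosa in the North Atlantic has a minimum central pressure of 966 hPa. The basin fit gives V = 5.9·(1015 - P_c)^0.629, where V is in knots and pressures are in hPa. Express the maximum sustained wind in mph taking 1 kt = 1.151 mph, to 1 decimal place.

78.5 mph

ΔP = 1015 − 966 = 49 hPa.
V ≈ 5.9 × 49^0.629 = 5.9 × 11.565 ≈ 68.232 kt.
68.232 × 1.151 ≈ 78.53 mph → 78.5 mph.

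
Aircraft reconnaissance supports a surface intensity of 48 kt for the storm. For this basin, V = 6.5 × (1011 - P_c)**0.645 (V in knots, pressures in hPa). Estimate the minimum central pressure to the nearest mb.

ΔP = (V / 6.5)^(1/0.645) = (48/6.5)^1.550.
48/6.5 = 7.385; 7.385^1.550 ≈ 22.19 mb.
P_c = 1011 − 22.19 = 988.81 ≈ 989 mb.

989 mb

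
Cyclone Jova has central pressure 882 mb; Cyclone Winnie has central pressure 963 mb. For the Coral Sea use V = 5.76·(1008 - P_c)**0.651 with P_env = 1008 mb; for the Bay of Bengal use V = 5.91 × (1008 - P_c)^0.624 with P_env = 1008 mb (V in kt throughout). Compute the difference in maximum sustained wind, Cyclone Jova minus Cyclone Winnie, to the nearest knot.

71 kt

Cyclone Jova: ΔP = 126; V ≈ 5.76 × 126^0.651 ≈ 134.20 kt.
Cyclone Winnie: ΔP = 45; V ≈ 5.91 × 45^0.624 ≈ 63.56 kt.
Difference ≈ 134.20 − 63.56 = 70.64 → 71 kt.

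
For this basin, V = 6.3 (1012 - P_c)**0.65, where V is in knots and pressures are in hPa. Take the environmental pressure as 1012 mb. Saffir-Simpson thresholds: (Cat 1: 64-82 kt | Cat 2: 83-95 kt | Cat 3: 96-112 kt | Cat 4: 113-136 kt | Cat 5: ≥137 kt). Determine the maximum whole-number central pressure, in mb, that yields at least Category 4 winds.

Category 4 begins at V = 113 kt.
Required ΔP = (113/6.3)^(1/0.65) = 17.937^1.538 ≈ 84.88 mb.
P_c ≤ 1012 − 84.88 = 927.12, so the highest integer P_c is 927 mb.

927 mb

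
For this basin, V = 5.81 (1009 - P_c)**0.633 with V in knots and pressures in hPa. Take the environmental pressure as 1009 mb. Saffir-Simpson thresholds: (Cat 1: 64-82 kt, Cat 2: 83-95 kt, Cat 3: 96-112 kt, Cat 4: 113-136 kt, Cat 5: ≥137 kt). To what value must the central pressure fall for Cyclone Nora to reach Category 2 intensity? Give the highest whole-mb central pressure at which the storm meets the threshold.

942 mb

Category 2 begins at V = 83 kt.
Required ΔP = (83/5.81)^(1/0.633) = 14.286^1.580 ≈ 66.76 mb.
P_c ≤ 1009 − 66.76 = 942.24, so the highest integer P_c is 942 mb.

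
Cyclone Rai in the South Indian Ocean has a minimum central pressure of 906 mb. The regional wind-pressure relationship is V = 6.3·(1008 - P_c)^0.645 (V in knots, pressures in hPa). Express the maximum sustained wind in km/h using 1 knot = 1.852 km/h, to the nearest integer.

ΔP = 1008 − 906 = 102 mb.
V ≈ 6.3 × 102^0.645 = 6.3 × 19.749 ≈ 124.419 kt.
124.419 × 1.852 ≈ 230.42 km/h → 230 km/h.

230 km/h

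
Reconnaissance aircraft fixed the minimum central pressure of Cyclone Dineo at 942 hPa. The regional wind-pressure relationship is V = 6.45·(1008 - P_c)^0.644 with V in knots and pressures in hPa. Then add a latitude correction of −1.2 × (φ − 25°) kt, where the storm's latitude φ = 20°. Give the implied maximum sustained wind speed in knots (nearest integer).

102 kt

ΔP = 1008 − 942 = 66 hPa.
66^0.644 ≈ 14.852.
V ≈ 6.45 × 14.852 ≈ 95.8 kt.
Latitude correction: −1.2 × (20 − 25) = 6 kt.
Corrected V ≈ 101.8 kt → 102 kt.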